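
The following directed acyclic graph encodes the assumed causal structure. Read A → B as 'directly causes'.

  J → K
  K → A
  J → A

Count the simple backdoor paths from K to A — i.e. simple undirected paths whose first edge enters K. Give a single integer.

1

A backdoor path from K to A is any simple undirected path whose first edge points into K (i.e. leaves K via a parent).
Parents of K: {J}.
Enumerating:
  P1: K <- J -> A
That exhausts the simple backdoor paths. Count: 1.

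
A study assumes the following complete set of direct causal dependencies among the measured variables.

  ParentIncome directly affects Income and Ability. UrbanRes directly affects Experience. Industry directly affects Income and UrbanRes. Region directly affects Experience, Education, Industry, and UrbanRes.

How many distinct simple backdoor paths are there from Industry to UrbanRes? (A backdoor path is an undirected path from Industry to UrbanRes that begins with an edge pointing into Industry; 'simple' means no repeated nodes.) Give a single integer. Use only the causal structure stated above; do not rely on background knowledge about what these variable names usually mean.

A backdoor path from Industry to UrbanRes is any simple undirected path whose first edge points into Industry (i.e. leaves Industry via a parent).
Parents of Industry: {Region}.
Enumerating:
  P1: Industry <- Region -> UrbanRes
  P2: Industry <- Region -> Experience <- UrbanRes
That exhausts the simple backdoor paths. Count: 2.

2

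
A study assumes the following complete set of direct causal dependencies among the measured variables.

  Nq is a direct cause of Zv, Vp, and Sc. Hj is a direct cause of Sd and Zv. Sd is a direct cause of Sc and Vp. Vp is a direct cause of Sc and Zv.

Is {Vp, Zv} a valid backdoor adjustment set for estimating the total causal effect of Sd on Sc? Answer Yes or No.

No

Backdoor paths from Sd to Sc (paths whose first edge points into Sd):
  P1: Sd <- Hj -> Zv <- Nq -> Vp -> Sc
  P2: Sd <- Hj -> Zv <- Nq -> Sc
  P3: Sd <- Hj -> Zv <- Vp <- Nq -> Sc
  P4: Sd <- Hj -> Zv <- Vp -> Sc
Condition 1 (no descendant of Sd in the set): FAILS — Vp and Zv are descendants of Sd.
Condition 2 (every backdoor path blocked by {Vp, Zv}):
  P1: blocked at chain node Vp ∈ conditioning set.
  P2: open — collider(s) Zv are conditioned on (or have a conditioned descendant) and no non-collider on the path is in the set.
  P3: blocked at chain node Vp ∈ conditioning set.
  P4: blocked at fork node Vp ∈ conditioning set.
{Vp, Zv} does not satisfy the backdoor criterion.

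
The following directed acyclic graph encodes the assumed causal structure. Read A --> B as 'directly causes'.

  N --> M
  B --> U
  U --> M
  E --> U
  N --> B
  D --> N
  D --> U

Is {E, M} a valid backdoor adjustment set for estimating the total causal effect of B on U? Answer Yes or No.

No

Backdoor paths from B to U (paths whose first edge points into B):
  P1: B <- N <- D -> U
  P2: B <- N -> M <- U
Condition 1 (no descendant of B in the set): FAILS — M is a descendant of B.
Condition 2 (every backdoor path blocked by {E, M}):
  P1: open — no interior node is in the conditioning set.
  P2: open — collider(s) M are conditioned on (or have a conditioned descendant) and no non-collider on the path is in the set.
{E, M} does not satisfy the backdoor criterion.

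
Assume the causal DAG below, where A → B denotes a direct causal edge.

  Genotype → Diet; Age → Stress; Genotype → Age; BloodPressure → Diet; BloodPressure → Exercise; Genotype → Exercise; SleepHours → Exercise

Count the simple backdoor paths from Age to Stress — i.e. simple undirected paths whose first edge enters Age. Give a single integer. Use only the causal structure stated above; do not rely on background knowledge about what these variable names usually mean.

A backdoor path from Age to Stress is any simple undirected path whose first edge points into Age (i.e. leaves Age via a parent).
Parents of Age: {Genotype}.
No simple path from any parent of Age reaches Stress without revisiting Age, so there are no backdoor paths.

0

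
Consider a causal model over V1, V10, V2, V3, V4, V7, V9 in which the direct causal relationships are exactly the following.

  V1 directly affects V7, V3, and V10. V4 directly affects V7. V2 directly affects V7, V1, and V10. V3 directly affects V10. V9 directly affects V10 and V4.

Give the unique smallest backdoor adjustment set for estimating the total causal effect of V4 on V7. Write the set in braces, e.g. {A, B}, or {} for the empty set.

Variables eligible for adjustment (non-descendants of V4, excluding V4 and V7): {V1, V10, V2, V3, V9}.
Backdoor paths from V4 to V7:
  P1: V4 <- V9 -> V10 <- V2 -> V1 -> V7
  P2: V4 <- V9 -> V10 <- V2 -> V7
  P3: V4 <- V9 -> V10 <- V1 <- V2 -> V7
  P4: V4 <- V9 -> V10 <- V1 -> V7
  P5: V4 <- V9 -> V10 <- V3 <- V1 <- V2 -> V7
  P6: V4 <- V9 -> V10 <- V3 <- V1 -> V7
Each backdoor path contains an unconditioned collider, so every path is already blocked with the empty conditioning set:
  P1: blocked at collider V10 (neither it nor any descendant is in the conditioning set).
  P2: blocked at collider V10 (neither it nor any descendant is in the conditioning set).
  P3: blocked at collider V10 (neither it nor any descendant is in the conditioning set).
  P4: blocked at collider V10 (neither it nor any descendant is in the conditioning set).
  P5: blocked at collider V10 (neither it nor any descendant is in the conditioning set).
  P6: blocked at collider V10 (neither it nor any descendant is in the conditioning set).
The empty set is therefore the unique smallest valid set.

{}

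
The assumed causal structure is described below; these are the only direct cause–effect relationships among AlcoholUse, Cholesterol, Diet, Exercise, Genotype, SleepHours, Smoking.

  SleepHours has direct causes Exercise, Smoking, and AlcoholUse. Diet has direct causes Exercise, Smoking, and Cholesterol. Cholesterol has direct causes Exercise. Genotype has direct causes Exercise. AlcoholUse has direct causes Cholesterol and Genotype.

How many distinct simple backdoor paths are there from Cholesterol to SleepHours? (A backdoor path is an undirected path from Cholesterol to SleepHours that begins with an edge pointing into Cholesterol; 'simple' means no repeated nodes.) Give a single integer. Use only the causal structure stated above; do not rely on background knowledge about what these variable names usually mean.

A backdoor path from Cholesterol to SleepHours is any simple undirected path whose first edge points into Cholesterol (i.e. leaves Cholesterol via a parent).
Parents of Cholesterol: {Exercise}.
Enumerating:
  P1: Cholesterol <- Exercise -> Genotype -> AlcoholUse -> SleepHours
  P2: Cholesterol <- Exercise -> Diet <- Smoking -> SleepHours
  P3: Cholesterol <- Exercise -> SleepHours
That exhausts the simple backdoor paths. Count: 3.

3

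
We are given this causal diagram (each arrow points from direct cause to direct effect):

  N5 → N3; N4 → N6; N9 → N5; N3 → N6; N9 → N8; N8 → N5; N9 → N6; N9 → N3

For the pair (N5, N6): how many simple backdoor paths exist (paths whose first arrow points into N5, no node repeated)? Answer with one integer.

A backdoor path from N5 to N6 is any simple undirected path whose first edge points into N5 (i.e. leaves N5 via a parent).
Parents of N5: {N8, N9}.
Enumerating:
  P1: N5 <- N9 -> N3 -> N6
  P2: N5 <- N9 -> N6
  P3: N5 <- N8 <- N9 -> N3 -> N6
  P4: N5 <- N8 <- N9 -> N6
That exhausts the simple backdoor paths. Count: 4.

4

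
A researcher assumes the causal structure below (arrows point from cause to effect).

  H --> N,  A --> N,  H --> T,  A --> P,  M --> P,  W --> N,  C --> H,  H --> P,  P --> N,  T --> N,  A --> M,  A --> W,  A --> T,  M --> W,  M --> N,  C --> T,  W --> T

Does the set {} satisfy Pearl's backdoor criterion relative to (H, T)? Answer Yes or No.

No

Backdoor paths from H to T (paths whose first edge points into H):
  P1: H <- C -> T
Condition 1 (no descendant of H in the set): holds — descendants of H are {N, P, T}; none are in {}.
Condition 2 (every backdoor path blocked by {}):
  P1: open — no interior node is in the conditioning set.
{} does not satisfy the backdoor criterion.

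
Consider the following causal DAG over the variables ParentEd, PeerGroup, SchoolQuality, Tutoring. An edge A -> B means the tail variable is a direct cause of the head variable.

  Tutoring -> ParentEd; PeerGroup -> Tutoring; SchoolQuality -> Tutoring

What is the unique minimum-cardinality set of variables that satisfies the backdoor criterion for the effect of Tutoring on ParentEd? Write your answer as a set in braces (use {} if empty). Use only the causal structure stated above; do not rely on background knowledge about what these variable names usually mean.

{}

Variables eligible for adjustment (non-descendants of Tutoring, excluding Tutoring and ParentEd): {PeerGroup, SchoolQuality}.
Backdoor paths from Tutoring to ParentEd:
  (none)
With no backdoor paths the empty set already satisfies the criterion, and it is trivially minimal.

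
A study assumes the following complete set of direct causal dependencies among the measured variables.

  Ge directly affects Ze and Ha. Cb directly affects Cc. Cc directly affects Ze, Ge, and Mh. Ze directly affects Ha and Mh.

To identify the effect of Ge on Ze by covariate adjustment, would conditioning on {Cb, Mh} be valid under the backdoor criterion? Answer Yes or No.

No

Backdoor paths from Ge to Ze (paths whose first edge points into Ge):
  P1: Ge <- Cc -> Ze
  P2: Ge <- Cc -> Mh <- Ze
Condition 1 (no descendant of Ge in the set): FAILS — Mh is a descendant of Ge.
Condition 2 (every backdoor path blocked by {Cb, Mh}):
  P1: open — no interior node is in the conditioning set.
  P2: open — collider(s) Mh are conditioned on (or have a conditioned descendant) and no non-collider on the path is in the set.
{Cb, Mh} does not satisfy the backdoor criterion.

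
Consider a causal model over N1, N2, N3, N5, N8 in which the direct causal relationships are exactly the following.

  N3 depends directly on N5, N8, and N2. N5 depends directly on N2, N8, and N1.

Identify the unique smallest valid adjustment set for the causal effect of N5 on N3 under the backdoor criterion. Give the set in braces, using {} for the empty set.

{N2, N8}

Variables eligible for adjustment (non-descendants of N5, excluding N5 and N3): {N1, N2, N8}.
Backdoor paths from N5 to N3:
  P1: N5 <- N2 -> N3
  P2: N5 <- N8 -> N3
The empty set is not sufficient: P1 (N5 <- N2 -> N3) has no collider blocking it and no conditioned non-collider, so it is open.
Try {N2, N8}:
  P1: blocked at fork node N2 ∈ conditioning set.
  P2: blocked at fork node N8 ∈ conditioning set.
{N2, N8} contains no descendant of N5 and blocks every backdoor path.
Every element of {N2, N8} is needed (dropping N2 leaves P1 open; dropping N8 leaves P2 open), so no proper subset is valid.
Among all size-2 subsets of the eligible variables, only {N2, N8} blocks every backdoor path, so it is the unique smallest valid adjustment set.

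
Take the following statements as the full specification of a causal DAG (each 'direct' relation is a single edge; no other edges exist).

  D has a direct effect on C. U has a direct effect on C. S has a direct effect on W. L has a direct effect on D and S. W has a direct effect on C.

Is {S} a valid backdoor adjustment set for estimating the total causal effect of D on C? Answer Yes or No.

Yes

Backdoor paths from D to C (paths whose first edge points into D):
  P1: D <- L -> S -> W -> C
Condition 1 (no descendant of D in the set): holds — descendants of D are {C}; none are in {S}.
Condition 2 (every backdoor path blocked by {S}):
  P1: blocked at chain node S ∈ conditioning set.
{S} satisfies the backdoor criterion.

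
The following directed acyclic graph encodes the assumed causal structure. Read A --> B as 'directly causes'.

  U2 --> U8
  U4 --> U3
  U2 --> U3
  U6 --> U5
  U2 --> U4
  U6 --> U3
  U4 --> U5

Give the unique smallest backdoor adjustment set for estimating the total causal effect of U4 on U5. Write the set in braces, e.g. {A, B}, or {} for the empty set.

{}

Variables eligible for adjustment (non-descendants of U4, excluding U4 and U5): {U2, U6, U8}.
Backdoor paths from U4 to U5:
  P1: U4 <- U2 -> U3 <- U6 -> U5
Each backdoor path contains an unconditioned collider, so every path is already blocked with the empty conditioning set:
  P1: blocked at collider U3 (neither it nor any descendant is in the conditioning set).
The empty set is therefore the unique smallest valid set.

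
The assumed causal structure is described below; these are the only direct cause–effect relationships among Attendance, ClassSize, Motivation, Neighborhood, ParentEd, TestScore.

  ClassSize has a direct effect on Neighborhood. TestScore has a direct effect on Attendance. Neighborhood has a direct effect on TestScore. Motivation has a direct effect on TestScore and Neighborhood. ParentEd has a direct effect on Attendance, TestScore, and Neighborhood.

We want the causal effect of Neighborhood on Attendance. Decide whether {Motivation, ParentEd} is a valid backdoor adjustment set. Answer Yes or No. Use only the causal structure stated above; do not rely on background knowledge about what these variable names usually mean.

Yes

Backdoor paths from Neighborhood to Attendance (paths whose first edge points into Neighborhood):
  P1: Neighborhood <- Motivation -> TestScore <- ParentEd -> Attendance
  P2: Neighborhood <- Motivation -> TestScore -> Attendance
  P3: Neighborhood <- ParentEd -> TestScore -> Attendance
  P4: Neighborhood <- ParentEd -> Attendance
Condition 1 (no descendant of Neighborhood in the set): holds — descendants of Neighborhood are {Attendance, TestScore}; none are in {Motivation, ParentEd}.
Condition 2 (every backdoor path blocked by {Motivation, ParentEd}):
  P1: blocked at fork node Motivation ∈ conditioning set.
  P2: blocked at fork node Motivation ∈ conditioning set.
  P3: blocked at fork node ParentEd ∈ conditioning set.
  P4: blocked at fork node ParentEd ∈ conditioning set.
{Motivation, ParentEd} satisfies the backdoor criterion.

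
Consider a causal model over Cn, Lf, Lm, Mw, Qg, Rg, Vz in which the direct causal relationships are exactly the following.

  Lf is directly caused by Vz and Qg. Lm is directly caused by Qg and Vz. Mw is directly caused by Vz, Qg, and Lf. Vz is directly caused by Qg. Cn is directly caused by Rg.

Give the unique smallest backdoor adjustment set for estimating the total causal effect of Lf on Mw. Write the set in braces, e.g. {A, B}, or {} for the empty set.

{Qg, Vz}

Variables eligible for adjustment (non-descendants of Lf, excluding Lf and Mw): {Cn, Lm, Qg, Rg, Vz}.
Backdoor paths from Lf to Mw:
  P1: Lf <- Qg -> Vz -> Mw
  P2: Lf <- Qg -> Mw
  P3: Lf <- Qg -> Lm <- Vz -> Mw
  P4: Lf <- Vz <- Qg -> Mw
  P5: Lf <- Vz -> Mw
  P6: Lf <- Vz -> Lm <- Qg -> Mw
The empty set is not sufficient: P1 (Lf <- Qg -> Vz -> Mw) has no collider blocking it and no conditioned non-collider, so it is open.
Try {Qg, Vz}:
  P1: blocked at fork node Qg ∈ conditioning set.
  P2: blocked at fork node Qg ∈ conditioning set.
  P3: blocked at fork node Qg ∈ conditioning set.
  P4: blocked at chain node Vz ∈ conditioning set.
  P5: blocked at fork node Vz ∈ conditioning set.
  P6: blocked at fork node Vz ∈ conditioning set.
{Qg, Vz} contains no descendant of Lf and blocks every backdoor path.
Every element of {Qg, Vz} is needed (dropping Qg leaves P2 open; dropping Vz leaves P5 open), so no proper subset is valid.
Among all size-2 subsets of the eligible variables, only {Qg, Vz} blocks every backdoor path, so it is the unique smallest valid adjustment set.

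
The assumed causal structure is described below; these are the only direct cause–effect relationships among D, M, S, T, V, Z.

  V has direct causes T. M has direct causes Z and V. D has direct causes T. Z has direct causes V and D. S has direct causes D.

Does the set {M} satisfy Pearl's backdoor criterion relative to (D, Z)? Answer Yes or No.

Backdoor paths from D to Z (paths whose first edge points into D):
  P1: D <- T -> V -> Z
  P2: D <- T -> V -> M <- Z
Condition 1 (no descendant of D in the set): FAILS — M is a descendant of D.
Condition 2 (every backdoor path blocked by {M}):
  P1: open — no interior node is in the conditioning set.
  P2: open — collider(s) M are conditioned on (or have a conditioned descendant) and no non-collider on the path is in the set.
{M} does not satisfy the backdoor criterion.

No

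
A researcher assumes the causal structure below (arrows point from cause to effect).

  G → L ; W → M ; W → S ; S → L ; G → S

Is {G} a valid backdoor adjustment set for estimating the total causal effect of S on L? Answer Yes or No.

Backdoor paths from S to L (paths whose first edge points into S):
  P1: S <- G -> L
Condition 1 (no descendant of S in the set): holds — descendants of S are {L}; none are in {G}.
Condition 2 (every backdoor path blocked by {G}):
  P1: blocked at fork node G ∈ conditioning set.
{G} satisfies the backdoor criterion.

Yes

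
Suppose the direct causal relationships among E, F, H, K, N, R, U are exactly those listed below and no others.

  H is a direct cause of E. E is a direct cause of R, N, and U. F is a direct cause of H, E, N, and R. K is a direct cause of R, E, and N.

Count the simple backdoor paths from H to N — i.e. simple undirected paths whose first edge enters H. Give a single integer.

A backdoor path from H to N is any simple undirected path whose first edge points into H (i.e. leaves H via a parent).
Parents of H: {F}.
Enumerating:
  P1: H <- F -> E <- K -> N
  P2: H <- F -> E -> N
  P3: H <- F -> E -> R <- K -> N
  P4: H <- F -> N
  P5: H <- F -> R <- K -> E -> N
  P6: H <- F -> R <- K -> N
  P7: H <- F -> R <- E <- K -> N
  P8: H <- F -> R <- E -> N
That exhausts the simple backdoor paths. Count: 8.

8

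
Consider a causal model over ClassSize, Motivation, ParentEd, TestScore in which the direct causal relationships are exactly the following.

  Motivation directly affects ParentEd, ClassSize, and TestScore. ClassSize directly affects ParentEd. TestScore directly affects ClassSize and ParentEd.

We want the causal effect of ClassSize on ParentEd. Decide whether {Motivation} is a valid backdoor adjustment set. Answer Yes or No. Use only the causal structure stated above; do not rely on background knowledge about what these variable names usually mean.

No

Backdoor paths from ClassSize to ParentEd (paths whose first edge points into ClassSize):
  P1: ClassSize <- Motivation -> TestScore -> ParentEd
  P2: ClassSize <- Motivation -> ParentEd
  P3: ClassSize <- TestScore <- Motivation -> ParentEd
  P4: ClassSize <- TestScore -> ParentEd
Condition 1 (no descendant of ClassSize in the set): holds — descendants of ClassSize are {ParentEd}; none are in {Motivation}.
Condition 2 (every backdoor path blocked by {Motivation}):
  P1: blocked at fork node Motivation ∈ conditioning set.
  P2: blocked at fork node Motivation ∈ conditioning set.
  P3: blocked at fork node Motivation ∈ conditioning set.
  P4: open — no interior node is in the conditioning set.
{Motivation} does not satisfy the backdoor criterion.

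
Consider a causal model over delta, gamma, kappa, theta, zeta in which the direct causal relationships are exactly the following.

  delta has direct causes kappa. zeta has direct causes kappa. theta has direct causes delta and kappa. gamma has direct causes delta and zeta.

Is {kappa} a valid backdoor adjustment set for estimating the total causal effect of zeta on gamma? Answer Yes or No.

Backdoor paths from zeta to gamma (paths whose first edge points into zeta):
  P1: zeta <- kappa -> delta -> gamma
  P2: zeta <- kappa -> theta <- delta -> gamma
Condition 1 (no descendant of zeta in the set): holds — descendants of zeta are {gamma}; none are in {kappa}.
Condition 2 (every backdoor path blocked by {kappa}):
  P1: blocked at fork node kappa ∈ conditioning set.
  P2: blocked at fork node kappa ∈ conditioning set.
{kappa} satisfies the backdoor criterion.

Yes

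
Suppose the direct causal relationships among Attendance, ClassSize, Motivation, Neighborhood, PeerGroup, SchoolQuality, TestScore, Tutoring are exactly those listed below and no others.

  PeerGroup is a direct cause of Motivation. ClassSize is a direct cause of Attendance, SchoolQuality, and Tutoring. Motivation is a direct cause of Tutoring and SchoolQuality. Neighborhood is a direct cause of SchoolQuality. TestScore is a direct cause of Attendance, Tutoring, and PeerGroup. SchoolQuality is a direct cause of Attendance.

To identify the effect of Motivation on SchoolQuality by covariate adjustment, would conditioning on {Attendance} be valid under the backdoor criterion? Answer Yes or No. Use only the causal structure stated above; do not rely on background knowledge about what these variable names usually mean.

No

Backdoor paths from Motivation to SchoolQuality (paths whose first edge points into Motivation):
  P1: Motivation <- PeerGroup <- TestScore -> Attendance <- ClassSize -> SchoolQuality
  P2: Motivation <- PeerGroup <- TestScore -> Attendance <- SchoolQuality
  P3: Motivation <- PeerGroup <- TestScore -> Tutoring <- ClassSize -> SchoolQuality
  P4: Motivation <- PeerGroup <- TestScore -> Tutoring <- ClassSize -> Attendance <- SchoolQuality
Condition 1 (no descendant of Motivation in the set): FAILS — Attendance is a descendant of Motivation.
Condition 2 (every backdoor path blocked by {Attendance}):
  P1: open — collider(s) Attendance are conditioned on (or have a conditioned descendant) and no non-collider on the path is in the set.
  P2: open — collider(s) Attendance are conditioned on (or have a conditioned descendant) and no non-collider on the path is in the set.
  P3: blocked at collider Tutoring (neither it nor any descendant is in the conditioning set).
  P4: blocked at collider Tutoring (neither it nor any descendant is in the conditioning set).
{Attendance} does not satisfy the backdoor criterion.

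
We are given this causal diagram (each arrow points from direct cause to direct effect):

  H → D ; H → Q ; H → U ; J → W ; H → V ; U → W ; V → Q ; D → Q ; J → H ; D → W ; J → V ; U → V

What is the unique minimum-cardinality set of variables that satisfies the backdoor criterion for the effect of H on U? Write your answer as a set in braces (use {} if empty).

{}

Variables eligible for adjustment (non-descendants of H, excluding H and U): {J}.
Backdoor paths from H to U:
  P1: H <- J -> V <- U
  P2: H <- J -> V -> Q <- D -> W <- U
  P3: H <- J -> W <- D -> Q <- V <- U
  P4: H <- J -> W <- U
Each backdoor path contains an unconditioned collider, so every path is already blocked with the empty conditioning set:
  P1: blocked at collider V (neither it nor any descendant is in the conditioning set).
  P2: blocked at collider Q (neither it nor any descendant is in the conditioning set).
  P3: blocked at collider W (neither it nor any descendant is in the conditioning set).
  P4: blocked at collider W (neither it nor any descendant is in the conditioning set).
The empty set is therefore the unique smallest valid set.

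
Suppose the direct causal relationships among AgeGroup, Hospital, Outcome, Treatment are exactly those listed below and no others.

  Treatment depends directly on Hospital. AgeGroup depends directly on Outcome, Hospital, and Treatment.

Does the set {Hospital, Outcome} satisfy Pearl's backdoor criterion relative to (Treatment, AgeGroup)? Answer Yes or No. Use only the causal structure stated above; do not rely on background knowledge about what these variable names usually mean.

Yes

Backdoor paths from Treatment to AgeGroup (paths whose first edge points into Treatment):
  P1: Treatment <- Hospital -> AgeGroup
Condition 1 (no descendant of Treatment in the set): holds — descendants of Treatment are {AgeGroup}; none are in {Hospital, Outcome}.
Condition 2 (every backdoor path blocked by {Hospital, Outcome}):
  P1: blocked at fork node Hospital ∈ conditioning set.
{Hospital, Outcome} satisfies the backdoor criterion.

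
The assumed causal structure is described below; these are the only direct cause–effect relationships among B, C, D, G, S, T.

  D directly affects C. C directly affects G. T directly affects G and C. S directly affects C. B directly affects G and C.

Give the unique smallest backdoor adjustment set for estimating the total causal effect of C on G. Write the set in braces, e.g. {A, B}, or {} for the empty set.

Variables eligible for adjustment (non-descendants of C, excluding C and G): {B, D, S, T}.
Backdoor paths from C to G:
  P1: C <- B -> G
  P2: C <- T -> G
The empty set is not sufficient: P1 (C <- B -> G) has no collider blocking it and no conditioned non-collider, so it is open.
Try {B, T}:
  P1: blocked at fork node B ∈ conditioning set.
  P2: blocked at fork node T ∈ conditioning set.
{B, T} contains no descendant of C and blocks every backdoor path.
Every element of {B, T} is needed (dropping B leaves P1 open; dropping T leaves P2 open), so no proper subset is valid.
Among all size-2 subsets of the eligible variables, only {B, T} blocks every backdoor path, so it is the unique smallest valid adjustment set.

{B, T}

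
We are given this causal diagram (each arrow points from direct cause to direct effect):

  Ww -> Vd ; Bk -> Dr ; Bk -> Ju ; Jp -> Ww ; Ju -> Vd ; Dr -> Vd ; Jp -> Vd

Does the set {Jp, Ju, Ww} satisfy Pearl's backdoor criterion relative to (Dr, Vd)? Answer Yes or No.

Yes

Backdoor paths from Dr to Vd (paths whose first edge points into Dr):
  P1: Dr <- Bk -> Ju -> Vd
Condition 1 (no descendant of Dr in the set): holds — descendants of Dr are {Vd}; none are in {Jp, Ju, Ww}.
Condition 2 (every backdoor path blocked by {Jp, Ju, Ww}):
  P1: blocked at chain node Ju ∈ conditioning set.
{Jp, Ju, Ww} satisfies the backdoor criterion.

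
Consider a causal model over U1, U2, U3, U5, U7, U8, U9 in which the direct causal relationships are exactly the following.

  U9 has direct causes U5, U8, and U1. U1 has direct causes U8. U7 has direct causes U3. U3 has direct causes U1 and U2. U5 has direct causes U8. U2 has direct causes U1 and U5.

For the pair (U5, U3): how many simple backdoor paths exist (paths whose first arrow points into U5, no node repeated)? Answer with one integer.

A backdoor path from U5 to U3 is any simple undirected path whose first edge points into U5 (i.e. leaves U5 via a parent).
Parents of U5: {U8}.
Enumerating:
  P1: U5 <- U8 -> U1 -> U2 -> U3
  P2: U5 <- U8 -> U1 -> U3
  P3: U5 <- U8 -> U9 <- U1 -> U2 -> U3
  P4: U5 <- U8 -> U9 <- U1 -> U3
That exhausts the simple backdoor paths. Count: 4.

4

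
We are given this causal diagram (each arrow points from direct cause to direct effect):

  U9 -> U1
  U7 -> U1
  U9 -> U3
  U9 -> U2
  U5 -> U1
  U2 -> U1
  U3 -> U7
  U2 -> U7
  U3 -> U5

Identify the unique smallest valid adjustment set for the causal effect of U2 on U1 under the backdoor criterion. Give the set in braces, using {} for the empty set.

{U9}

Variables eligible for adjustment (non-descendants of U2, excluding U2 and U1): {U3, U5, U9}.
Backdoor paths from U2 to U1:
  P1: U2 <- U9 -> U3 -> U5 -> U1
  P2: U2 <- U9 -> U3 -> U7 -> U1
  P3: U2 <- U9 -> U1
The empty set is not sufficient: P1 (U2 <- U9 -> U3 -> U5 -> U1) has no collider blocking it and no conditioned non-collider, so it is open.
Try {U9}:
  P1: blocked at fork node U9 ∈ conditioning set.
  P2: blocked at fork node U9 ∈ conditioning set.
  P3: blocked at fork node U9 ∈ conditioning set.
{U9} contains no descendant of U2 and blocks every backdoor path.
No other singleton works — e.g. {U3} leaves P3 open — so {U9} is the unique smallest valid adjustment set.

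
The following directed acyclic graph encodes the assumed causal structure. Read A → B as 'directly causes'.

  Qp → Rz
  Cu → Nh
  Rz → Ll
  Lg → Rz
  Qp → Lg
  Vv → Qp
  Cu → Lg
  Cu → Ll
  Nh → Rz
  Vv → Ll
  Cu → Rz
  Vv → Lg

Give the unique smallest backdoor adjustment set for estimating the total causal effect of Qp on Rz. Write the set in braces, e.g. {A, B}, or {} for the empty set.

{Vv}

Variables eligible for adjustment (non-descendants of Qp, excluding Qp and Rz): {Cu, Nh, Vv}.
Backdoor paths from Qp to Rz:
  P1: Qp <- Vv -> Lg <- Cu -> Nh -> Rz
  P2: Qp <- Vv -> Lg <- Cu -> Rz
  P3: Qp <- Vv -> Lg <- Cu -> Ll <- Rz
  P4: Qp <- Vv -> Lg -> Rz
  P5: Qp <- Vv -> Ll <- Cu -> Nh -> Rz
  P6: Qp <- Vv -> Ll <- Cu -> Lg -> Rz
  P7: Qp <- Vv -> Ll <- Cu -> Rz
  P8: Qp <- Vv -> Ll <- Rz
The empty set is not sufficient: P4 (Qp <- Vv -> Lg -> Rz) has no collider blocking it and no conditioned non-collider, so it is open.
Try {Vv}:
  P1: blocked at fork node Vv ∈ conditioning set.
  P2: blocked at fork node Vv ∈ conditioning set.
  P3: blocked at fork node Vv ∈ conditioning set.
  P4: blocked at fork node Vv ∈ conditioning set.
  P5: blocked at fork node Vv ∈ conditioning set.
  P6: blocked at fork node Vv ∈ conditioning set.
  P7: blocked at fork node Vv ∈ conditioning set.
  P8: blocked at fork node Vv ∈ conditioning set.
{Vv} contains no descendant of Qp and blocks every backdoor path.
No other singleton works — e.g. {Cu} leaves P4 open — so {Vv} is the unique smallest valid adjustment set.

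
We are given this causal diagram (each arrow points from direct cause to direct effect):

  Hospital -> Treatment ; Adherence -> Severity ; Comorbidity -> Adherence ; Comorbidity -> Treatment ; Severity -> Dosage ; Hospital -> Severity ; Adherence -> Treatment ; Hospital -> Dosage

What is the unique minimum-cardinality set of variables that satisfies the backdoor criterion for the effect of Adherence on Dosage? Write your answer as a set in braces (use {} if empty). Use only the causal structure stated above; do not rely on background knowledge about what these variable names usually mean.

{}

Variables eligible for adjustment (non-descendants of Adherence, excluding Adherence and Dosage): {Comorbidity, Hospital}.
Backdoor paths from Adherence to Dosage:
  P1: Adherence <- Comorbidity -> Treatment <- Hospital -> Severity -> Dosage
  P2: Adherence <- Comorbidity -> Treatment <- Hospital -> Dosage
Each backdoor path contains an unconditioned collider, so every path is already blocked with the empty conditioning set:
  P1: blocked at collider Treatment (neither it nor any descendant is in the conditioning set).
  P2: blocked at collider Treatment (neither it nor any descendant is in the conditioning set).
The empty set is therefore the unique smallest valid set.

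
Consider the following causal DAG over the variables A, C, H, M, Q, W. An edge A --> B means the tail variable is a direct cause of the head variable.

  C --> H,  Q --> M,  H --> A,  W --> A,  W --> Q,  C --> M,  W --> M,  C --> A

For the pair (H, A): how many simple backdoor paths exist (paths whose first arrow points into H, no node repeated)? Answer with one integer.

A backdoor path from H to A is any simple undirected path whose first edge points into H (i.e. leaves H via a parent).
Parents of H: {C}.
Enumerating:
  P1: H <- C -> M <- W -> A
  P2: H <- C -> M <- Q <- W -> A
  P3: H <- C -> A
That exhausts the simple backdoor paths. Count: 3.

3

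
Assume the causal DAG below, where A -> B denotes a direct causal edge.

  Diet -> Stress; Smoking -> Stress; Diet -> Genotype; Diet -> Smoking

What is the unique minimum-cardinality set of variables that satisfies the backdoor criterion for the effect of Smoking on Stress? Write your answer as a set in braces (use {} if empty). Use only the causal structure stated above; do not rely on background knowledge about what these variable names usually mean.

Variables eligible for adjustment (non-descendants of Smoking, excluding Smoking and Stress): {Diet, Genotype}.
Backdoor paths from Smoking to Stress:
  P1: Smoking <- Diet -> Stress
The empty set is not sufficient: P1 (Smoking <- Diet -> Stress) has no collider blocking it and no conditioned non-collider, so it is open.
Try {Diet}:
  P1: blocked at fork node Diet ∈ conditioning set.
{Diet} contains no descendant of Smoking and blocks every backdoor path.
No other singleton works — e.g. {Genotype} leaves P1 open — so {Diet} is the unique smallest valid adjustment set.

{Diet}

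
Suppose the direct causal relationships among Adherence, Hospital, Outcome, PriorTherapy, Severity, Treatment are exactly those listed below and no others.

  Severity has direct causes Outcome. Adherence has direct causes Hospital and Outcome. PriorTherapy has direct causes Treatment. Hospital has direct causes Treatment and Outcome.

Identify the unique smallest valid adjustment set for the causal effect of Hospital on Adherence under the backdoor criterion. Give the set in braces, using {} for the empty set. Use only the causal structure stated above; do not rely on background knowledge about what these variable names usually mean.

{Outcome}

Variables eligible for adjustment (non-descendants of Hospital, excluding Hospital and Adherence): {Outcome, PriorTherapy, Severity, Treatment}.
Backdoor paths from Hospital to Adherence:
  P1: Hospital <- Outcome -> Adherence
The empty set is not sufficient: P1 (Hospital <- Outcome -> Adherence) has no collider blocking it and no conditioned non-collider, so it is open.
Try {Outcome}:
  P1: blocked at fork node Outcome ∈ conditioning set.
{Outcome} contains no descendant of Hospital and blocks every backdoor path.
No other singleton works — e.g. {Severity} leaves P1 open — so {Outcome} is the unique smallest valid adjustment set.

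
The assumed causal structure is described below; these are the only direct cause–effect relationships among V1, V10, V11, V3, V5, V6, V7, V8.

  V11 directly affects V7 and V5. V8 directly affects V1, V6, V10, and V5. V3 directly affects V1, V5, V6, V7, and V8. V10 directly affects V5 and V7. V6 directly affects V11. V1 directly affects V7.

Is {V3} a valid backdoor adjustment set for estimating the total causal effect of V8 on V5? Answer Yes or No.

Yes

Backdoor paths from V8 to V5 (paths whose first edge points into V8):
  P1: V8 <- V3 -> V6 -> V11 -> V7 <- V10 -> V5
  P2: V8 <- V3 -> V6 -> V11 -> V5
  P3: V8 <- V3 -> V1 -> V7 <- V10 -> V5
  P4: V8 <- V3 -> V1 -> V7 <- V11 -> V5
  P5: V8 <- V3 -> V7 <- V10 -> V5
  P6: V8 <- V3 -> V7 <- V11 -> V5
  P7: V8 <- V3 -> V5
Condition 1 (no descendant of V8 in the set): holds — descendants of V8 are {V1, V10, V11, V5, V6, V7}; none are in {V3}.
Condition 2 (every backdoor path blocked by {V3}):
  P1: blocked at fork node V3 ∈ conditioning set.
  P2: blocked at fork node V3 ∈ conditioning set.
  P3: blocked at fork node V3 ∈ conditioning set.
  P4: blocked at fork node V3 ∈ conditioning set.
  P5: blocked at fork node V3 ∈ conditioning set.
  P6: blocked at fork node V3 ∈ conditioning set.
  P7: blocked at fork node V3 ∈ conditioning set.
{V3} satisfies the backdoor criterion.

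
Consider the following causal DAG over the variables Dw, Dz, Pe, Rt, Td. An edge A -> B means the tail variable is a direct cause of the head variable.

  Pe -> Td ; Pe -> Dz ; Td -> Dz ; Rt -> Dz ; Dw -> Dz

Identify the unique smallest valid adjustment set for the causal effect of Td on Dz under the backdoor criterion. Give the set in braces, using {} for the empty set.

Variables eligible for adjustment (non-descendants of Td, excluding Td and Dz): {Dw, Pe, Rt}.
Backdoor paths from Td to Dz:
  P1: Td <- Pe -> Dz
The empty set is not sufficient: P1 (Td <- Pe -> Dz) has no collider blocking it and no conditioned non-collider, so it is open.
Try {Pe}:
  P1: blocked at fork node Pe ∈ conditioning set.
{Pe} contains no descendant of Td and blocks every backdoor path.
No other singleton works — e.g. {Dw} leaves P1 open — so {Pe} is the unique smallest valid adjustment set.

{Pe}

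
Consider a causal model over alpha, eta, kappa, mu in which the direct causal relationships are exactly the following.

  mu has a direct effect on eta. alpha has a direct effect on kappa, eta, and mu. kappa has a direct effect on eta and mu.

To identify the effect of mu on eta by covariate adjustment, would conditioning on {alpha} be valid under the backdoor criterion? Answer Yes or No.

No

Backdoor paths from mu to eta (paths whose first edge points into mu):
  P1: mu <- alpha -> kappa -> eta
  P2: mu <- alpha -> eta
  P3: mu <- kappa <- alpha -> eta
  P4: mu <- kappa -> eta
Condition 1 (no descendant of mu in the set): holds — descendants of mu are {eta}; none are in {alpha}.
Condition 2 (every backdoor path blocked by {alpha}):
  P1: blocked at fork node alpha ∈ conditioning set.
  P2: blocked at fork node alpha ∈ conditioning set.
  P3: blocked at fork node alpha ∈ conditioning set.
  P4: open — no interior node is in the conditioning set.
{alpha} does not satisfy the backdoor criterion.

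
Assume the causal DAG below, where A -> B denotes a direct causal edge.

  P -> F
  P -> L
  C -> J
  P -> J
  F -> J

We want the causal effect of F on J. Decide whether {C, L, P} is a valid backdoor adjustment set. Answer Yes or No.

Yes

Backdoor paths from F to J (paths whose first edge points into F):
  P1: F <- P -> J
Condition 1 (no descendant of F in the set): holds — descendants of F are {J}; none are in {C, L, P}.
Condition 2 (every backdoor path blocked by {C, L, P}):
  P1: blocked at fork node P ∈ conditioning set.
{C, L, P} satisfies the backdoor criterion.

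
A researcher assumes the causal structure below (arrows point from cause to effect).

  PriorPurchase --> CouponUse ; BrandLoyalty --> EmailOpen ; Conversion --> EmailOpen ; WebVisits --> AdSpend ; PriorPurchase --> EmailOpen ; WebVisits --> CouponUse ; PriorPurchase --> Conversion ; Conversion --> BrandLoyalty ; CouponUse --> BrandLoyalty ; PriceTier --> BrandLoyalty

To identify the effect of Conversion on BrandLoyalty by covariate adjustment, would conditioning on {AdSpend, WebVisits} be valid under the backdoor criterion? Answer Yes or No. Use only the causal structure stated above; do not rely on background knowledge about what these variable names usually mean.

Backdoor paths from Conversion to BrandLoyalty (paths whose first edge points into Conversion):
  P1: Conversion <- PriorPurchase -> CouponUse -> BrandLoyalty
  P2: Conversion <- PriorPurchase -> EmailOpen <- BrandLoyalty
Condition 1 (no descendant of Conversion in the set): holds — descendants of Conversion are {BrandLoyalty, EmailOpen}; none are in {AdSpend, WebVisits}.
Condition 2 (every backdoor path blocked by {AdSpend, WebVisits}):
  P1: open — no interior node is in the conditioning set.
  P2: blocked at collider EmailOpen (neither it nor any descendant is in the conditioning set).
{AdSpend, WebVisits} does not satisfy the backdoor criterion.

No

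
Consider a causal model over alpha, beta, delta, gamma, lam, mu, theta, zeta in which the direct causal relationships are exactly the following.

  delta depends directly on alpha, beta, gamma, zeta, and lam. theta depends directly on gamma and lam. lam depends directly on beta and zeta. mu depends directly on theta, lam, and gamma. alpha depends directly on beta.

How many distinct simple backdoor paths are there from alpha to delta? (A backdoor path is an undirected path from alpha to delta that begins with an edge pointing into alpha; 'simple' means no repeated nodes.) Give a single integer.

A backdoor path from alpha to delta is any simple undirected path whose first edge points into alpha (i.e. leaves alpha via a parent).
Parents of alpha: {beta}.
Enumerating:
  P1: alpha <- beta -> lam <- zeta -> delta
  P2: alpha <- beta -> lam -> theta <- gamma -> delta
  P3: alpha <- beta -> lam -> theta -> mu <- gamma -> delta
  P4: alpha <- beta -> lam -> mu <- gamma -> delta
  P5: alpha <- beta -> lam -> mu <- theta <- gamma -> delta
  P6: alpha <- beta -> lam -> delta
  P7: alpha <- beta -> delta
That exhausts the simple backdoor paths. Count: 7.

7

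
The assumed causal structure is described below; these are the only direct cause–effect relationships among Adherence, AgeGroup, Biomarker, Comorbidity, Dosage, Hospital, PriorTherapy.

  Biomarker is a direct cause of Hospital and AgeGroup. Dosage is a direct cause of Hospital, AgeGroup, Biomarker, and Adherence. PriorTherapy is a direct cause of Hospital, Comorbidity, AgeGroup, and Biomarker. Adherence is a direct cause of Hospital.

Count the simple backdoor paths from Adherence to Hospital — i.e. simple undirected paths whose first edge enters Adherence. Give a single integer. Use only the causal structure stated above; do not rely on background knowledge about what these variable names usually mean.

A backdoor path from Adherence to Hospital is any simple undirected path whose first edge points into Adherence (i.e. leaves Adherence via a parent).
Parents of Adherence: {Dosage}.
Enumerating:
  P1: Adherence <- Dosage -> Biomarker <- PriorTherapy -> Hospital
  P2: Adherence <- Dosage -> Biomarker -> Hospital
  P3: Adherence <- Dosage -> Biomarker -> AgeGroup <- PriorTherapy -> Hospital
  P4: Adherence <- Dosage -> Hospital
  P5: Adherence <- Dosage -> AgeGroup <- PriorTherapy -> Biomarker -> Hospital
  P6: Adherence <- Dosage -> AgeGroup <- PriorTherapy -> Hospital
  P7: Adherence <- Dosage -> AgeGroup <- Biomarker <- PriorTherapy -> Hospital
  P8: Adherence <- Dosage -> AgeGroup <- Biomarker -> Hospital
That exhausts the simple backdoor paths. Count: 8.

8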